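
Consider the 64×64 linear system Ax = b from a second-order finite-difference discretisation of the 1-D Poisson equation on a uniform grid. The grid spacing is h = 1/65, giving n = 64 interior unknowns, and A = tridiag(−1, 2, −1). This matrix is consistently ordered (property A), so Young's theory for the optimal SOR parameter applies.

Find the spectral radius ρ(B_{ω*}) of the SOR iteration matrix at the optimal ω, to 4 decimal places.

ρ_SOR = 0.9078

½·tridiag(1,0,1) at n=64: λ_k = cos(kπ/65); max |λ| at k=1 ⇒ ρ_J = cos(π/65) ≈ 0.9988.
√(1−ρ_J²) = |sin(π/65)| = 0.04831
Then 2/(1+√(1−ρ_J²)) = 2/(1+0.04831); ω* = 2/1.04831 = 1.9078.
At ω = 1.9078 every |λ(B_ω)| = ω−1, so ρ_SOR = 0.9078.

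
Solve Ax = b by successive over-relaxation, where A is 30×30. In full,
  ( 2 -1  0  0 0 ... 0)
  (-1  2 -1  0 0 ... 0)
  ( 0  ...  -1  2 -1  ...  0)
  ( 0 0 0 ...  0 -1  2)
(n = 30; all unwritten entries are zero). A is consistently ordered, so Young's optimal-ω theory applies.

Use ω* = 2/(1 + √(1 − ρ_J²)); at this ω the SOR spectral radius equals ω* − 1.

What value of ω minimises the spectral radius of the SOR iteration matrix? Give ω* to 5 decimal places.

ω* = 1.81625

With n=30, ρ(Jacobi) = cos(π/31) = 0.99487.
root = sin(π/31) = 0.101168  (since 1−cos² = sin²).
Young: ω* = 2/(1+√(1−ρ_J²)) = 2/(1+0.101168) = 2/1.101168 = 1.81625.
ρ(B_{ω*}) = ω*−1 = 0.81625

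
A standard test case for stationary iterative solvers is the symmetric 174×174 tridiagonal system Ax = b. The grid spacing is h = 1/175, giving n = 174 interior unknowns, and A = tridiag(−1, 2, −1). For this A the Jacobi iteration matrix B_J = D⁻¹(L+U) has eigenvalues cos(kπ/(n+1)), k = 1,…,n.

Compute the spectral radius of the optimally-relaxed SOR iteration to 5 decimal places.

ρ_SOR = 0.96473

B_J for the 174×174 system has eigenvalues cos(kπ/175); ρ_J = cos(π/175) = 0.99984.
√(1 − cos²(π/175)) = sin(π/175) ≈ 0.017951.
Young: ω* = 2/(1+√(1−ρ_J²)) = 2/(1+0.017951) = 2/1.017951 = 1.96473.
ρ(B_{ω*}) = ω*−1 = 0.96473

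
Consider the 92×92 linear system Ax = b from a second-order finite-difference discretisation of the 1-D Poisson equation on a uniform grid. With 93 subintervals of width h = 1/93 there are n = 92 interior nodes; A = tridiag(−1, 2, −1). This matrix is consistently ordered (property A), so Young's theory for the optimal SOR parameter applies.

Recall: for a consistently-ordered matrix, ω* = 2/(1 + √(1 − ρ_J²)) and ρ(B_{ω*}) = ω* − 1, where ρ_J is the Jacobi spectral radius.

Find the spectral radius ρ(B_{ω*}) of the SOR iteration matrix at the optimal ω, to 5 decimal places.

spectrum of D⁻¹(L+U) = {cos(kπ/93) : 1≤k≤92}; ρ_J = cos(π/93) = 0.99943.
√(1−ρ_J²) simplifies to sin(π/93) = 0.033774.
ω* = 2 / (1 + 0.033774) = 2 / 1.033774 ≈ 1.93466.
Hence ρ(B_{ω*}) = 1.93466 − 1 = 0.93466.

ρ_SOR = 0.93466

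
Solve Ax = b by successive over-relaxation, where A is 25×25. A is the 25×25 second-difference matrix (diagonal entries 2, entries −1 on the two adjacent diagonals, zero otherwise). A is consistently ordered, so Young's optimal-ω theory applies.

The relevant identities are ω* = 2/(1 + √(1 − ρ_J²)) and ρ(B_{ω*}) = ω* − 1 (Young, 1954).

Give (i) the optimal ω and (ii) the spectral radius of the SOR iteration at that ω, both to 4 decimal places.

ω* = 1.7849, ρ_SOR = 0.7849

[ρ_J] n=25: ρ(B_J) = cos(π/(n+1)) = cos(π/26) = 0.9927.
1 − cos²(π/26) = sin²(π/26) ⇒ √(1−ρ_J²) = sin(π/26) = 0.12054.
So ω* = 2/1.12054 = 1.7849 (Young).
ρ_SOR = ω* − 1 = 1.7849 − 1 = 0.7849.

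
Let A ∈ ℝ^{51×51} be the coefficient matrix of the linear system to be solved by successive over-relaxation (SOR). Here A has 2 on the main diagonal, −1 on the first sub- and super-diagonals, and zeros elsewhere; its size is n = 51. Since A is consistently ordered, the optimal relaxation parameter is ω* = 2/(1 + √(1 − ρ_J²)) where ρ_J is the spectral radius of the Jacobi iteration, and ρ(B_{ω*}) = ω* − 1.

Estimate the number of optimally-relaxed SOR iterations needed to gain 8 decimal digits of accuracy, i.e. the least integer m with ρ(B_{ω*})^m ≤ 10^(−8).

[ρ_J] n=51: ρ(B_J) = cos(π/(n+1)) = cos(π/52) = 0.9981756.
√(1−ρ_J²) simplifies to sin(π/52) = 0.0603785.
ω* = 2/(1+0.0603785) = 1.8861190
ρ_SOR = ω* − 1 ≈ 0.8861190.
8·ln10 = 18.4207; −ln(0.8861190) = 0.120904; m = ⌈18.4207/0.120904⌉ = ⌈152.358⌉ = 153.

m = 153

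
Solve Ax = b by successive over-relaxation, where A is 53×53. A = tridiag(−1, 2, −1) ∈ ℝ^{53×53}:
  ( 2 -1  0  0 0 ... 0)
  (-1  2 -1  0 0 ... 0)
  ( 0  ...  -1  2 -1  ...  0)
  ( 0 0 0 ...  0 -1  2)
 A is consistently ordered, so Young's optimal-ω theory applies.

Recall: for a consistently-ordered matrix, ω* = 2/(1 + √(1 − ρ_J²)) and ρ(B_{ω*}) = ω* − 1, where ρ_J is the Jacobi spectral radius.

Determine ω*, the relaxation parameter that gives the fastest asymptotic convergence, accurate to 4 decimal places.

[ρ_J] n=53: ρ(B_J) = cos(π/(n+1)) = cos(π/54) = 0.9983.
√(1−ρ_J²) simplifies to sin(π/54) = 0.05814.
ω* = 2 / (1 + 0.05814) = 2 / 1.05814 ≈ 1.8901.
and ρ(B_{ω*}) = 1.8901 − 1 = 0.8901.

ω* = 1.8901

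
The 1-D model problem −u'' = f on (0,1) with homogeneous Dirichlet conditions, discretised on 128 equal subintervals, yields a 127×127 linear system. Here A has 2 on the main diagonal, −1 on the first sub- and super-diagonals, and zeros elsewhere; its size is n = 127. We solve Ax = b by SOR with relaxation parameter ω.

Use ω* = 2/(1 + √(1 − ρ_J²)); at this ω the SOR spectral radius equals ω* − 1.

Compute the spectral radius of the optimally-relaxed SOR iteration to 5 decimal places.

ρ_J = max_k |cos(kπ/128)| = cos(π/128) = 0.99970
√(1−ρ_J²) simplifies to sin(π/128) = 0.024541.
ω* = 2/(1 + 0.024541) = 2/1.024541 = 1.95209.
ρ(B_{ω*}) = ω*−1 = 0.95209

ρ_SOR = 0.95209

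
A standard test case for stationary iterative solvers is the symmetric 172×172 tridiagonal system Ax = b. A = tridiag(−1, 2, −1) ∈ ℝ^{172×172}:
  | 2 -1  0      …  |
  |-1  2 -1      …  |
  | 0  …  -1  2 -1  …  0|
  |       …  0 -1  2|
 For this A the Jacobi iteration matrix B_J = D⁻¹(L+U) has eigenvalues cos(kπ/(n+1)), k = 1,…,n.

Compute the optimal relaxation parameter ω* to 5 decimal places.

ω* = 1.96433

With n=172, ρ(Jacobi) = cos(π/173) = 0.99984.
root = sin(π/173) = 0.018158  (since 1−cos² = sin²).
Then 2/(1+√(1−ρ_J²)) = 2/(1+0.018158); ω* = 2/1.018158 = 1.96433.
Hence ρ(B_{ω*}) = 1.96433 − 1 = 0.96433.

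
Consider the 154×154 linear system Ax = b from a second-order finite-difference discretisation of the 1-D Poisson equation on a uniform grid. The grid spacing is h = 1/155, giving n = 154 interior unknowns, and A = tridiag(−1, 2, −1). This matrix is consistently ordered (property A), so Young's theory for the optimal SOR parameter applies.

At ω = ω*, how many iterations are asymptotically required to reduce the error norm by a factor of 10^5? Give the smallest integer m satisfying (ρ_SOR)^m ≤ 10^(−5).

m = 284

½·tridiag(1,0,1) at n=154: λ_k = cos(kπ/155); max |λ| at k=1 ⇒ ρ_J = cos(π/155) ≈ 0.9997946.
1 − cos²(π/155) = sin²(π/155) ⇒ √(1−ρ_J²) = sin(π/155) = 0.0202670.
ω* = 2/(1 + 0.0202670) = 2/1.0202670 = 1.9602712.
ρ(B_{ω*}) = ω*−1 = 0.9602712
For 5 digits: m = 5·ln10 / (−ln 0.9602712) = 11.5129/0.0405395 = 283.992; round up → m = 284.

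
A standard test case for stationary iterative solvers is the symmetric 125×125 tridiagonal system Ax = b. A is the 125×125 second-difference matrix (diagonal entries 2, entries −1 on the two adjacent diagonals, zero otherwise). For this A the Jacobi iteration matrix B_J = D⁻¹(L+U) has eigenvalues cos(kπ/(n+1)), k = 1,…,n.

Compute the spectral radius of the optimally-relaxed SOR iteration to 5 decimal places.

ρ_SOR = 0.95135

spectrum of D⁻¹(L+U) = {cos(kπ/126) : 1≤k≤125}; ρ_J = cos(π/126) = 0.99969.
√(1−ρ_J²) = |sin(π/126)| = 0.024931
ω* = 2/(1 + 0.024931) = 2/1.024931 = 1.95135.
ρ_SOR = ω* − 1 ≈ 0.95135.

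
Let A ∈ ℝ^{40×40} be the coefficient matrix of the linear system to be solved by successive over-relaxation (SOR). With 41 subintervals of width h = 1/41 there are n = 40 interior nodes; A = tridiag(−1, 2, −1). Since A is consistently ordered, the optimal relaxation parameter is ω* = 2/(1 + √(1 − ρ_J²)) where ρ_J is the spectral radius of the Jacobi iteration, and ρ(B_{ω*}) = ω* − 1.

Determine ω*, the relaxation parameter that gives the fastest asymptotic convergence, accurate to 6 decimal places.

[ρ_J] n=40: ρ(B_J) = cos(π/(n+1)) = cos(π/41) = 0.997066.
1 − cos²(π/41) = sin²(π/41) ⇒ √(1−ρ_J²) = sin(π/41) = 0.0765493.
[ω*] 2 ÷ (1 + 0.0765493) = 2 ÷ 1.0765493 = 1.857788.
Hence ρ(B_{ω*}) = 1.857788 − 1 = 0.857788.

ω* = 1.857788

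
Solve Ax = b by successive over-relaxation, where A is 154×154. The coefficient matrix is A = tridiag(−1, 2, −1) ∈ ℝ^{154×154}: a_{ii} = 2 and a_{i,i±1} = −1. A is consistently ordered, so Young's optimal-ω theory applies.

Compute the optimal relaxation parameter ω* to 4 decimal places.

ω* = 1.9603

½·tridiag(1,0,1) at n=154: λ_k = cos(kπ/155); max |λ| at k=1 ⇒ ρ_J = cos(π/155) ≈ 0.9998.
√(1−ρ_J²) simplifies to sin(π/155) = 0.02027.
Young: ω* = 2/(1+√(1−ρ_J²)) = 2/(1+0.02027) = 2/1.02027 = 1.9603.
[ρ_SOR] ω* − 1 = 0.9603.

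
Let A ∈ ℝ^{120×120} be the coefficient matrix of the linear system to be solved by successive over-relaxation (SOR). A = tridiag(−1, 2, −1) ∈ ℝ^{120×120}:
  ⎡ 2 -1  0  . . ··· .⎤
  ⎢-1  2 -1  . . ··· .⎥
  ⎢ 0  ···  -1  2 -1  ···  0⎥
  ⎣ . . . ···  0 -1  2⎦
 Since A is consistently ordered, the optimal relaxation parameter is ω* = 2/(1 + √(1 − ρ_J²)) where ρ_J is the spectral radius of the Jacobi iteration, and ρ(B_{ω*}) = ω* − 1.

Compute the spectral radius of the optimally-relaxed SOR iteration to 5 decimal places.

ρ_SOR = 0.94939

With n=120, ρ(Jacobi) = cos(π/121) = 0.99966.
√(1 − cos²(π/121)) = sin(π/121) ≈ 0.025961.
So ω* = 2/1.025961 = 1.94939 (Young).
ρ_SOR = ω* − 1 = 1.94939 − 1 = 0.94939.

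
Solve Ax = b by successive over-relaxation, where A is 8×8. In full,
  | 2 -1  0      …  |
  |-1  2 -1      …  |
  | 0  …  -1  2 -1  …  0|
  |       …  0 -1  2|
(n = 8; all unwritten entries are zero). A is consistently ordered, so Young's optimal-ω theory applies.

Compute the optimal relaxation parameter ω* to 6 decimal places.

[ρ_J] n=8: ρ(B_J) = cos(π/(n+1)) = cos(π/9) = 0.939693.
√(1−ρ_J²) = |sin(π/9)| = 0.3420201
ω* = 2/(1 + 0.3420201) = 2/1.3420201 = 1.490291.
At ω = 1.490291 every |λ(B_ω)| = ω−1, so ρ_SOR = 0.490291.

ω* = 1.490291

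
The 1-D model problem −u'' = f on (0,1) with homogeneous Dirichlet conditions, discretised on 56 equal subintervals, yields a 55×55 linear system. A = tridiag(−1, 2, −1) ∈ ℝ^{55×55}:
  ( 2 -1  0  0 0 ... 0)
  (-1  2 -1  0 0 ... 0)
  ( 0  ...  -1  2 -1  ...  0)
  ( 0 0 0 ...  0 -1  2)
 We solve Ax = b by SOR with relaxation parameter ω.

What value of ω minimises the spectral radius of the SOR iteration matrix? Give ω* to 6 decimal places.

ω* = 1.893813

½·tridiag(1,0,1) at n=55: λ_k = cos(kπ/56); max |λ| at k=1 ⇒ ρ_J = cos(π/56) ≈ 0.998427.
root = sin(π/56) = 0.0560704  (since 1−cos² = sin²).
So ω* = 2/1.0560704 = 1.893813 (Young).
At ω = 1.893813 every |λ(B_ω)| = ω−1, so ρ_SOR = 0.893813.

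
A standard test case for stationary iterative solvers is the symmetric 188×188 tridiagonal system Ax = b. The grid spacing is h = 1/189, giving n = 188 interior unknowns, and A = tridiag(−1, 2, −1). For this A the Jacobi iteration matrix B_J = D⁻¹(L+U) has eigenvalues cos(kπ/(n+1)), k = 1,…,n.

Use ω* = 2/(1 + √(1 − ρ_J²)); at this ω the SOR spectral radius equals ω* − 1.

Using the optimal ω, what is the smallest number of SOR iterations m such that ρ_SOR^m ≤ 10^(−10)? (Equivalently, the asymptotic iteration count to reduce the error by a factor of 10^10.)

n=188: λ(B_J) = 1 − λ(A)/2 = cos(kπ/189); k=1 gives ρ_J = 0.9998619.
root = sin(π/189) = 0.0166214  (since 1−cos² = sin²).
[ω*] 2 ÷ (1 + 0.0166214) = 2 ÷ 1.0166214 = 1.9673007.
[ρ_SOR] ω* − 1 = 0.9673007.
Need (0.9673007)^m ≤ 10^(−10): m ≥ 10·ln10/|ln 0.9673007| = 23.0259/0.0332459 = 692.594 ⇒ m = 693.

m = 693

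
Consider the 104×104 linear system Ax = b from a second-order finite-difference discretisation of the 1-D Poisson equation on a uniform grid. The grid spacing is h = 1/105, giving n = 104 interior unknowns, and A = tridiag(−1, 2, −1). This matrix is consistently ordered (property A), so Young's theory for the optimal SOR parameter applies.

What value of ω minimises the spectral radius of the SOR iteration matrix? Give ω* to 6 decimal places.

n=104: λ(B_J) = 1 − λ(A)/2 = cos(kπ/105); k=1 gives ρ_J = 0.999552.
1 − cos²(π/105) = sin²(π/105) ⇒ √(1−ρ_J²) = sin(π/105) = 0.0299155.
ω* = 2 / (1 + 0.0299155) = 2 / 1.0299155 ≈ 1.941907.
[ρ_SOR] ω* − 1 = 0.941907.

ω* = 1.941907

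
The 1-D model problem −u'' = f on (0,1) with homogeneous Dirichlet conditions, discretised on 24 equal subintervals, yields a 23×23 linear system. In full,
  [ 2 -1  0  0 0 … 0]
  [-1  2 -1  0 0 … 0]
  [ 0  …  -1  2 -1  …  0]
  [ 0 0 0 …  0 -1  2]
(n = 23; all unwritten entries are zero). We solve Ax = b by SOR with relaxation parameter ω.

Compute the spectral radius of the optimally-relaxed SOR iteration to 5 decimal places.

ρ_SOR = 0.76909

spectrum of D⁻¹(L+U) = {cos(kπ/24) : 1≤k≤23}; ρ_J = cos(π/24) = 0.99144.
√(1−ρ_J²) simplifies to sin(π/24) = 0.130526.
ω* = 2/(1+0.130526) = 1.76909
Hence ρ(B_{ω*}) = 1.76909 − 1 = 0.76909.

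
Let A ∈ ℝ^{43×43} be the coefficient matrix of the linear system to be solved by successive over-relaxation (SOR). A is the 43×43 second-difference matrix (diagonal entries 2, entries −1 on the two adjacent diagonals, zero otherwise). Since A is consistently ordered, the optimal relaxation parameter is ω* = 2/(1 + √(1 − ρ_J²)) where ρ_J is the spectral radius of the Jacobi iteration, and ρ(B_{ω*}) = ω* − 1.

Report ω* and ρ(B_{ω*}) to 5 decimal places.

ρ_J = max_k |cos(kπ/44)| = cos(π/44) = 0.99745
root = sin(π/44) = 0.071339  (since 1−cos² = sin²).
ω* = 2/(1+0.071339) = 1.86682
ρ_SOR = ω* − 1 ≈ 0.86682.

ω* = 1.86682, ρ_SOR = 0.86682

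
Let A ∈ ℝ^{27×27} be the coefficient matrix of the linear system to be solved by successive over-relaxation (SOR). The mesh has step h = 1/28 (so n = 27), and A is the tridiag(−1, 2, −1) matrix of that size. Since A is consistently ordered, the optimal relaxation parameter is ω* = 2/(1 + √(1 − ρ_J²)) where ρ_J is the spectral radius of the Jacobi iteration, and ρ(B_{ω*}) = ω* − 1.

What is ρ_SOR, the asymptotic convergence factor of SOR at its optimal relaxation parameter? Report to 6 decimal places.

B_J for the 27×27 system has eigenvalues cos(kπ/28); ρ_J = cos(π/28) = 0.993712.
√(1−ρ_J²) simplifies to sin(π/28) = 0.1119645.
So ω* = 2/1.1119645 = 1.798619 (Young).
ρ_SOR = ω* − 1 ≈ 0.798619.

ρ_SOR = 0.798619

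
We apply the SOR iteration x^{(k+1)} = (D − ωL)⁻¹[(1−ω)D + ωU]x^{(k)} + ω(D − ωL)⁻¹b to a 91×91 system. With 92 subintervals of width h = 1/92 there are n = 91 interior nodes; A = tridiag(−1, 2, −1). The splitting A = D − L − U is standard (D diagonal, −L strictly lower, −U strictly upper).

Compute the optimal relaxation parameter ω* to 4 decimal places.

½·tridiag(1,0,1) at n=91: λ_k = cos(kπ/92); max |λ| at k=1 ⇒ ρ_J = cos(π/92) ≈ 0.9994.
root = sin(π/92) = 0.03414  (since 1−cos² = sin²).
ω* = 2 / (1 + 0.03414) = 2 / 1.03414 ≈ 1.9340.
ρ_SOR = ω* − 1 = 1.9340 − 1 = 0.9340.

ω* = 1.9340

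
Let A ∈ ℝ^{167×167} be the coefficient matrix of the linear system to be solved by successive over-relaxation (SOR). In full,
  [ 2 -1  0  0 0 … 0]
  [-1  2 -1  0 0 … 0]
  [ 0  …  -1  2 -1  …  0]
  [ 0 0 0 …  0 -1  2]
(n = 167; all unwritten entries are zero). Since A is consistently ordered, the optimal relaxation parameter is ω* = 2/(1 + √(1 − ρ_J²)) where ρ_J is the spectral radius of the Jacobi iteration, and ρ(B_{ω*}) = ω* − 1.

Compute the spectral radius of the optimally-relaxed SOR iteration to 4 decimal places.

B_J for the 167×167 system has eigenvalues cos(kπ/168); ρ_J = cos(π/168) = 0.9998.
√(1−ρ_J²) simplifies to sin(π/168) = 0.01870.
Then 2/(1+√(1−ρ_J²)) = 2/(1+0.01870); ω* = 2/1.01870 = 1.9633.
At ω = 1.9633 every |λ(B_ω)| = ω−1, so ρ_SOR = 0.9633.

ρ_SOR = 0.9633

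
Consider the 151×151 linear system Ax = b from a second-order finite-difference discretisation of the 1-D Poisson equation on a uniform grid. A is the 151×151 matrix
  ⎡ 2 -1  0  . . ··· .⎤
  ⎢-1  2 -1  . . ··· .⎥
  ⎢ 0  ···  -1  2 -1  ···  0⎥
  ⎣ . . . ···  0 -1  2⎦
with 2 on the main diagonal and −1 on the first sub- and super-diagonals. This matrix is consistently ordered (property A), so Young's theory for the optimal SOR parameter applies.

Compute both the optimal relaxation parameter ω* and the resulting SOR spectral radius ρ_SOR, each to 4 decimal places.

n=151: λ(B_J) = 1 − λ(A)/2 = cos(kπ/152); k=1 gives ρ_J = 0.9998.
1 − cos²(π/152) = sin²(π/152) ⇒ √(1−ρ_J²) = sin(π/152) = 0.02067.
Then 2/(1+√(1−ρ_J²)) = 2/(1+0.02067); ω* = 2/1.02067 = 1.9595.
At ω = 1.9595 every |λ(B_ω)| = ω−1, so ρ_SOR = 0.9595.

ω* = 1.9595, ρ_SOR = 0.9595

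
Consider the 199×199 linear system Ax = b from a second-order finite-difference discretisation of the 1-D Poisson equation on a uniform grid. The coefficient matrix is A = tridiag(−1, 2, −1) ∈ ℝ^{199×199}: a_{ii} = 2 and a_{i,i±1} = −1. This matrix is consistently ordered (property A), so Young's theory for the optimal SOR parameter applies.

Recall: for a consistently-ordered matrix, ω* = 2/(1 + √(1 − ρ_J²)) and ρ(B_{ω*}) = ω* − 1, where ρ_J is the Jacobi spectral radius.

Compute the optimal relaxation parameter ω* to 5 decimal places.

½·tridiag(1,0,1) at n=199: λ_k = cos(kπ/200); max |λ| at k=1 ⇒ ρ_J = cos(π/200) ≈ 0.99988.
√(1−ρ_J²) simplifies to sin(π/200) = 0.015707.
Then 2/(1+√(1−ρ_J²)) = 2/(1+0.015707); ω* = 2/1.015707 = 1.96907.
and ρ(B_{ω*}) = 1.96907 − 1 = 0.96907.

ω* = 1.96907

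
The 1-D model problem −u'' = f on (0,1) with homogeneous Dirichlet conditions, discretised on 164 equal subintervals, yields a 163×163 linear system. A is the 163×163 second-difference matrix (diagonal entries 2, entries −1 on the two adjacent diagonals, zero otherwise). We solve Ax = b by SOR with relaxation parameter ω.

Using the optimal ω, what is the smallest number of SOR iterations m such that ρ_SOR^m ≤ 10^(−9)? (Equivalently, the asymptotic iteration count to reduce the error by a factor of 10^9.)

m = 541

With n=163, ρ(Jacobi) = cos(π/164) = 0.9998165.
1 − cos²(π/164) = sin²(π/164) ⇒ √(1−ρ_J²) = sin(π/164) = 0.0191549.
Then 2/(1+√(1−ρ_J²)) = 2/(1+0.0191549); ω* = 2/1.0191549 = 1.9624102.
ρ(B_{ω*}) = ω*−1 = 0.9624102
(0.9624102)^m ≤ 10^{−9}  ⇒  m·ln(0.9624102) ≤ −9·ln10  ⇒  m ≥ 540.874  ⇒  m = 541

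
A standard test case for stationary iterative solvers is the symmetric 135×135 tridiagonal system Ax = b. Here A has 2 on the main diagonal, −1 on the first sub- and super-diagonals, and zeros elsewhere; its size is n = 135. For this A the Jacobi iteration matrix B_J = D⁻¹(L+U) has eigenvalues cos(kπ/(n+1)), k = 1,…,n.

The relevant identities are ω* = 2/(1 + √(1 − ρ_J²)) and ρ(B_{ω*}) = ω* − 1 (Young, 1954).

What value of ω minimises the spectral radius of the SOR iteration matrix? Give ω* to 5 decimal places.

n=135: λ(B_J) = 1 − λ(A)/2 = cos(kπ/136); k=1 gives ρ_J = 0.99973.
1 − cos²(π/136) = sin²(π/136) ⇒ √(1−ρ_J²) = sin(π/136) = 0.023098.
ω* = 2/(1+0.023098) = 1.95485
ρ_SOR = ω* − 1 ≈ 0.95485.

ω* = 1.95485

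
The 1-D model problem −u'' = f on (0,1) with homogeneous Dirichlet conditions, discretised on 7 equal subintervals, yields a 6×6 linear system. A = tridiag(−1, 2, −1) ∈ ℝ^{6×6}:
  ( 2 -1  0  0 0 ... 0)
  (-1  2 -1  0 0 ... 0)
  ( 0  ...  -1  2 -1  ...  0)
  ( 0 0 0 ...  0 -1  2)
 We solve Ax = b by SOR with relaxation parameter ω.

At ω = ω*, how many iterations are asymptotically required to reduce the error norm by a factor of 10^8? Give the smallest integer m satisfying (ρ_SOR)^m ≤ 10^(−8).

m = 20

ρ_J = max_k |cos(kπ/7)| = cos(π/7) = 0.9009689
root = sin(π/7) = 0.4338837  (since 1−cos² = sin²).
So ω* = 2/1.4338837 = 1.3948133 (Young).
ρ_SOR = ω* − 1 = 1.3948133 − 1 = 0.3948133.
m ≥ 8·ln10 / (−ln 0.3948133) = 19.821; smallest integer m = 20.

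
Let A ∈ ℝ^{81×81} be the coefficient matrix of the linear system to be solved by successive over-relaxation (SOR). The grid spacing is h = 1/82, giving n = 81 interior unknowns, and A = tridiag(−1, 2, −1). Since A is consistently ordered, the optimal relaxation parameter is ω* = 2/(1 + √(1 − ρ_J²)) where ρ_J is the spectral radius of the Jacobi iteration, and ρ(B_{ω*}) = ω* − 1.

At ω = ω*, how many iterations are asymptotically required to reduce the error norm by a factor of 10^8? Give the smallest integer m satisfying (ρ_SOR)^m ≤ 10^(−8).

½·tridiag(1,0,1) at n=81: λ_k = cos(kπ/82); max |λ| at k=1 ⇒ ρ_J = cos(π/82) ≈ 0.9992662.
√(1−ρ_J²) = |sin(π/82)| = 0.0383027
ω* = 2 / (1 + 0.0383027) = 2 / 1.0383027 ≈ 1.9262206.
Hence ρ(B_{ω*}) = 1.9262206 − 1 = 0.9262206.
(0.9262206)^m ≤ 10^{−8}  ⇒  m·ln(0.9262206) ≤ −8·ln10  ⇒  m ≥ 240.345  ⇒  m = 241

m = 241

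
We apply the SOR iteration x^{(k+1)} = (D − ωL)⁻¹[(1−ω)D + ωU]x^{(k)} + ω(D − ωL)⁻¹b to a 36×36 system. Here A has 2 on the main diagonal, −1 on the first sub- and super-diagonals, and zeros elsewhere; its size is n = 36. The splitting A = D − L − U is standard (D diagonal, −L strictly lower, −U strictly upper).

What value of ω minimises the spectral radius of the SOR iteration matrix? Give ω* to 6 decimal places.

spectrum of D⁻¹(L+U) = {cos(kπ/37) : 1≤k≤36}; ρ_J = cos(π/37) = 0.996397.
1 − cos²(π/37) = sin²(π/37) ⇒ √(1−ρ_J²) = sin(π/37) = 0.0848059.
ω* = 2/(1 + 0.0848059) = 2/1.0848059 = 1.843648.
[ρ_SOR] ω* − 1 = 0.843648.

ω* = 1.843648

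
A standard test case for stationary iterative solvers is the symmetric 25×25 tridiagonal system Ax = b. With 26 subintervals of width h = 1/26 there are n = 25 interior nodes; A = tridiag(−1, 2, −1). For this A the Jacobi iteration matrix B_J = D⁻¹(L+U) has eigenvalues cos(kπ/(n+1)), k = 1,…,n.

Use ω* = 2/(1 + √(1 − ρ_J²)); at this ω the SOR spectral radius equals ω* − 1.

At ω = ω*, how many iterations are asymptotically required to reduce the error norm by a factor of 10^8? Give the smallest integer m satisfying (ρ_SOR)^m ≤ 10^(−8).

ρ_J = max_k |cos(kπ/26)| = cos(π/26) = 0.9927089
√(1 − cos²(π/26)) = sin(π/26) ≈ 0.1205367.
Young: ω* = 2/(1+√(1−ρ_J²)) = 2/(1+0.1205367) = 2/1.1205367 = 1.7848590.
Hence ρ(B_{ω*}) = 1.7848590 − 1 = 0.7848590.
(0.7848590)^m ≤ 10^{−8}  ⇒  m·ln(0.7848590) ≤ −8·ln10  ⇒  m ≥ 76.040  ⇒  m = 77

m = 77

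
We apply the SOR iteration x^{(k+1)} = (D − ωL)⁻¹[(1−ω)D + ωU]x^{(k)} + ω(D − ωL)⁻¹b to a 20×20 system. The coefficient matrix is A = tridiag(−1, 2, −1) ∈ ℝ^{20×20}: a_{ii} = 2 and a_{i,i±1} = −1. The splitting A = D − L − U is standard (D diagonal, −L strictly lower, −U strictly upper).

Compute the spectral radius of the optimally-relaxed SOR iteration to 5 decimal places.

With n=20, ρ(Jacobi) = cos(π/21) = 0.98883.
√(1−ρ_J²) simplifies to sin(π/21) = 0.149042.
Young: ω* = 2/(1+√(1−ρ_J²)) = 2/(1+0.149042) = 2/1.149042 = 1.74058.
ρ(B_{ω*}) = ω*−1 = 0.74058

ρ_SOR = 0.74058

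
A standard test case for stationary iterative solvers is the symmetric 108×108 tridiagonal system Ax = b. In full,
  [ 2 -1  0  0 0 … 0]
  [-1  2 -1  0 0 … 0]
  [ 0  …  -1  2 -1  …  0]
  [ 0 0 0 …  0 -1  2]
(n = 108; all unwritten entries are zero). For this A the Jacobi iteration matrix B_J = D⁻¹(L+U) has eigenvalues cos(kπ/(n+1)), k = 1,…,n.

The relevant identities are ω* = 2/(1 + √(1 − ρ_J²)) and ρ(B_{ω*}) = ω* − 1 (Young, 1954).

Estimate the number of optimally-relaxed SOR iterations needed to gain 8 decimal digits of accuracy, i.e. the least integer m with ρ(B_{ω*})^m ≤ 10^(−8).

With n=108, ρ(Jacobi) = cos(π/109) = 0.9995847.
√(1 − cos²(π/109)) = sin(π/109) ≈ 0.0288180.
Young: ω* = 2/(1+√(1−ρ_J²)) = 2/(1+0.0288180) = 2/1.0288180 = 1.9439784.
ρ(B_{ω*}) = ω*−1 = 0.9439784
For 8 digits: m = 8·ln10 / (−ln 0.9439784) = 18.4207/0.057652 = 319.515; round up → m = 320.

m = 320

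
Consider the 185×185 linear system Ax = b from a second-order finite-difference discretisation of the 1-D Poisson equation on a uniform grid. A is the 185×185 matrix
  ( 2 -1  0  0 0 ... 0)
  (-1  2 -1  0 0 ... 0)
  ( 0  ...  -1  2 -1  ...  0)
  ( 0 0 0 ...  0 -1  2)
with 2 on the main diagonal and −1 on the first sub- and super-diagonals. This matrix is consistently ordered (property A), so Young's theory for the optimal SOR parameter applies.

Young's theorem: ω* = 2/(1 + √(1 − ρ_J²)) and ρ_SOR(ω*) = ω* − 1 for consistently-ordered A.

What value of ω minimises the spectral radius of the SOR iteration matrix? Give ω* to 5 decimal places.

ω* = 1.96678

[ρ_J] n=185: ρ(B_J) = cos(π/(n+1)) = cos(π/186) = 0.99986.
√(1−ρ_J²) simplifies to sin(π/186) = 0.016889.
Young: ω* = 2/(1+√(1−ρ_J²)) = 2/(1+0.016889) = 2/1.016889 = 1.96678.
ρ_SOR = ω* − 1 = 1.96678 − 1 = 0.96678.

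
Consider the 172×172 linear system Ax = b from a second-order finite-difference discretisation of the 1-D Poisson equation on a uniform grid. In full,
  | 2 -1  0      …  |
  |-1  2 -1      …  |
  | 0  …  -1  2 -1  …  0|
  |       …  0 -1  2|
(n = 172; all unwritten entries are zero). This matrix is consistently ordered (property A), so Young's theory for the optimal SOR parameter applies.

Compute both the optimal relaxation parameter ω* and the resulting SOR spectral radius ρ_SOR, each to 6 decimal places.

spectrum of D⁻¹(L+U) = {cos(kπ/173) : 1≤k≤172}; ρ_J = cos(π/173) = 0.999835.
√(1 − cos²(π/173)) = sin(π/173) ≈ 0.0181585.
So ω* = 2/1.0181585 = 1.964331 (Young).
and ρ(B_{ω*}) = 1.964331 − 1 = 0.964331.

ω* = 1.964331, ρ_SOR = 0.964331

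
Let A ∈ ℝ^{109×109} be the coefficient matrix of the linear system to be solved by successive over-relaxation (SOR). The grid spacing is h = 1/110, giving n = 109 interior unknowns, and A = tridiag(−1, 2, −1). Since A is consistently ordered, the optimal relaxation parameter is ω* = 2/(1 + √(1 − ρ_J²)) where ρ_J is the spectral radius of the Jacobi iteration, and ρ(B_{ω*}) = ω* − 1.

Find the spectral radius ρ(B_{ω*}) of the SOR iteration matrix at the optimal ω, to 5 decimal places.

ρ_SOR = 0.94447

n=109: λ(B_J) = 1 − λ(A)/2 = cos(kπ/110); k=1 gives ρ_J = 0.99959.
√(1−ρ_J²) = |sin(π/110)| = 0.028556
So ω* = 2/1.028556 = 1.94447 (Young).
ρ(B_{ω*}) = ω*−1 = 0.94447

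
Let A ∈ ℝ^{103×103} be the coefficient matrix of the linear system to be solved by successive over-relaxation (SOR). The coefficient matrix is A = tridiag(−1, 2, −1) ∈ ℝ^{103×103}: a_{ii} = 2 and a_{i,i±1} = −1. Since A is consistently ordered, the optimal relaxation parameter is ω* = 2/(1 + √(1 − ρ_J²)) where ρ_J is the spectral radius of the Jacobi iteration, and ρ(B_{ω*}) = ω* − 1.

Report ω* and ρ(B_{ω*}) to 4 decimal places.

[ρ_J] n=103: ρ(B_J) = cos(π/(n+1)) = cos(π/104) = 0.9995.
√(1 − cos²(π/104)) = sin(π/104) ≈ 0.03020.
Young: ω* = 2/(1+√(1−ρ_J²)) = 2/(1+0.03020) = 2/1.03020 = 1.9414.
At ω = 1.9414 every |λ(B_ω)| = ω−1, so ρ_SOR = 0.9414.

ω* = 1.9414, ρ_SOR = 0.9414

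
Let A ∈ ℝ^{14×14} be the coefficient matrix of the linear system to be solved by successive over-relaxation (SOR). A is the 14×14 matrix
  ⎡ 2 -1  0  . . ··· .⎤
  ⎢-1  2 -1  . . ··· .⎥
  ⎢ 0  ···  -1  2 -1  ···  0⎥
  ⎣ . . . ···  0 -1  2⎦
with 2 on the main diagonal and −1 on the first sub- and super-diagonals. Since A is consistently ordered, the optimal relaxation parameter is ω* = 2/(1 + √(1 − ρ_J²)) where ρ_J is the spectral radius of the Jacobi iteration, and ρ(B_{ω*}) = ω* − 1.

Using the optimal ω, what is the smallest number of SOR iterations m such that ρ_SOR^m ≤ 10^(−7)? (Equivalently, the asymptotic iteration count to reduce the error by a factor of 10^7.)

B_J for the 14×14 system has eigenvalues cos(kπ/15); ρ_J = cos(π/15) = 0.9781476.
√(1−ρ_J²) = |sin(π/15)| = 0.2079117
ω* = 2/(1+0.2079117) = 1.6557502
ρ_SOR = ω* − 1 = 1.6557502 − 1 = 0.6557502.
7·ln10 = 16.1181; −ln(0.6557502) = 0.421975; m = ⌈16.1181/0.421975⌉ = ⌈38.197⌉ = 39.

m = 39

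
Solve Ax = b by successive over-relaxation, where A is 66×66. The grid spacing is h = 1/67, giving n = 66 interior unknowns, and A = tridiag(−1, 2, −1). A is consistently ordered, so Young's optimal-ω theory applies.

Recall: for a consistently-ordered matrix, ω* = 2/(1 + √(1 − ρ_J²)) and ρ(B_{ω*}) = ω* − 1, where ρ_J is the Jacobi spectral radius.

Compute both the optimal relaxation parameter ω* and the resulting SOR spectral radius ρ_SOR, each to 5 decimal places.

ω* = 1.91045, ρ_SOR = 0.91045

B_J for the 66×66 system has eigenvalues cos(kπ/67); ρ_J = cos(π/67) = 0.99890.
√(1−ρ_J²) simplifies to sin(π/67) = 0.046872.
Young: ω* = 2/(1+√(1−ρ_J²)) = 2/(1+0.046872) = 2/1.046872 = 1.91045.
and ρ(B_{ω*}) = 1.91045 − 1 = 0.91045.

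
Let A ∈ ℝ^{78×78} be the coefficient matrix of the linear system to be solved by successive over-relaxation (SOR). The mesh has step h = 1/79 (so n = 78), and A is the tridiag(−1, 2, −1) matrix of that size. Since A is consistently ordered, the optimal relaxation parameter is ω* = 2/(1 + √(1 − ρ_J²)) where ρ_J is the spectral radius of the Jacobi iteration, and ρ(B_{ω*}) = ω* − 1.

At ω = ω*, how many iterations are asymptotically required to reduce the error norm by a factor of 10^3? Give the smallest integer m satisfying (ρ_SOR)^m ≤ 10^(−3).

With n=78, ρ(Jacobi) = cos(π/79) = 0.9992094.
√(1 − cos²(π/79)) = sin(π/79) ≈ 0.0397565.
ω* = 2/(1+0.0397565) = 1.9235273
ρ_SOR = ω* − 1 ≈ 0.9235273.
ρ_SOR^m ≤ 10^(−3) ⇔ m ≥ 3·ln10/(−ln 0.9235273) = 6.90776/0.0795549 = 86.830; m = ⌈86.830⌉ = 87.

m = 87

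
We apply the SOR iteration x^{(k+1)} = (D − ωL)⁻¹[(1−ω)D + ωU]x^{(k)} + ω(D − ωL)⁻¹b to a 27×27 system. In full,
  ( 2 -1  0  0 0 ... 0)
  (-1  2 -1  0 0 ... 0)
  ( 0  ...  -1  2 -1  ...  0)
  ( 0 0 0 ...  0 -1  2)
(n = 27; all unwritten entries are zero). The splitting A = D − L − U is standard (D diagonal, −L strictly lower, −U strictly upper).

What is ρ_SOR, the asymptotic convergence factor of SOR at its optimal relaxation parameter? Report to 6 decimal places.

ρ_SOR = 0.798619

With n=27, ρ(Jacobi) = cos(π/28) = 0.993712.
√(1−ρ_J²) = |sin(π/28)| = 0.1119645
ω* = 2/(1 + 0.1119645) = 2/1.1119645 = 1.798619.
At ω = 1.798619 every |λ(B_ω)| = ω−1, so ρ_SOR = 0.798619.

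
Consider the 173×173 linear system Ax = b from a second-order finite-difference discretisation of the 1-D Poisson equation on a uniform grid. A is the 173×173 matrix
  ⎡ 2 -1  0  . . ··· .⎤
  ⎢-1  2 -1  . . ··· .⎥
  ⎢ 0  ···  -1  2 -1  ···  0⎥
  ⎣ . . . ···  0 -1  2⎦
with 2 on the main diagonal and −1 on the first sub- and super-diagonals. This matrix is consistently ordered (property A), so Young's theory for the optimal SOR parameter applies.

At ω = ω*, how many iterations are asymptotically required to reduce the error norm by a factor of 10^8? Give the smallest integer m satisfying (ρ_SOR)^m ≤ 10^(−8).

m = 511

spectrum of D⁻¹(L+U) = {cos(kπ/174) : 1≤k≤173}; ρ_J = cos(π/174) = 0.9998370.
√(1−ρ_J²) = |sin(π/174)| = 0.0180541
ω* = 2/(1+0.0180541) = 1.9645321
ρ_SOR = ω* − 1 = 1.9645321 − 1 = 0.9645321.
Need (0.9645321)^m ≤ 10^(−8): m ≥ 8·ln10/|ln 0.9645321| = 18.4207/0.0361122 = 510.096 ⇒ m = 511.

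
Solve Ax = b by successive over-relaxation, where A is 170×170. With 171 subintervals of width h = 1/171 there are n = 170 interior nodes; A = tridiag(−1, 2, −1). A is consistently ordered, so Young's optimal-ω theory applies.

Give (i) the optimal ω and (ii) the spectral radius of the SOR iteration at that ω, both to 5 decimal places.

ω* = 1.96392, ρ_SOR = 0.96392

With n=170, ρ(Jacobi) = cos(π/171) = 0.99983.
√(1 − cos²(π/171)) = sin(π/171) ≈ 0.018371.
Young: ω* = 2/(1+√(1−ρ_J²)) = 2/(1+0.018371) = 2/1.018371 = 1.96392.
ρ(B_{ω*}) = ω*−1 = 0.96392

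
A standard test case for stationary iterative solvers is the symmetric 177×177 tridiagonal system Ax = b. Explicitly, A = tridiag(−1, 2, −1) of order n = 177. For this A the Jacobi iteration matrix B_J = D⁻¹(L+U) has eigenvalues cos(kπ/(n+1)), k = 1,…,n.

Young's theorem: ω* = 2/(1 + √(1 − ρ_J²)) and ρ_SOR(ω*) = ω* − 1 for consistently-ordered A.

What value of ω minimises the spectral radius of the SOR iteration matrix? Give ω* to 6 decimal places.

½·tridiag(1,0,1) at n=177: λ_k = cos(kπ/178); max |λ| at k=1 ⇒ ρ_J = cos(π/178) ≈ 0.999844.
root = sin(π/178) = 0.0176485  (since 1−cos² = sin²).
ω* = 2/(1+0.0176485) = 1.965315
At ω = 1.965315 every |λ(B_ω)| = ω−1, so ρ_SOR = 0.965315.

ω* = 1.965315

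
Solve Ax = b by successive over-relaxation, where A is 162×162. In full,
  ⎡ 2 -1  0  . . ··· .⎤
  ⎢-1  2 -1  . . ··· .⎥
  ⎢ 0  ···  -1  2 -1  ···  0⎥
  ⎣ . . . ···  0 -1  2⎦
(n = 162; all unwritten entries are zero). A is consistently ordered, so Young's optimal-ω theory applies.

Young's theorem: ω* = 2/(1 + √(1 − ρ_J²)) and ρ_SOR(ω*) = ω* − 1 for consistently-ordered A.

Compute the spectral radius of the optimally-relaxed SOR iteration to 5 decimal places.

ρ_SOR = 0.96218

ρ_J = max_k |cos(kπ/163)| = cos(π/163) = 0.99981
root = sin(π/163) = 0.019272  (since 1−cos² = sin²).
Then 2/(1+√(1−ρ_J²)) = 2/(1+0.019272); ω* = 2/1.019272 = 1.96218.
At ω = 1.96218 every |λ(B_ω)| = ω−1, so ρ_SOR = 0.96218.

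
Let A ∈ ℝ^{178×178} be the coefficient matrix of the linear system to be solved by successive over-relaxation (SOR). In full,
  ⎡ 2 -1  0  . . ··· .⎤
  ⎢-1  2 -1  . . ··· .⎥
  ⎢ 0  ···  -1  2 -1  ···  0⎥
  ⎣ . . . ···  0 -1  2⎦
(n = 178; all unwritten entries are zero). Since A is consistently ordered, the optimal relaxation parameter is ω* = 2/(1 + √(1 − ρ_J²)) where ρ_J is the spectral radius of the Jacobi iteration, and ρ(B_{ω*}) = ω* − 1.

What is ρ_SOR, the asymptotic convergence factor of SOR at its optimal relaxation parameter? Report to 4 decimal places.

spectrum of D⁻¹(L+U) = {cos(kπ/179) : 1≤k≤178}; ρ_J = cos(π/179) = 0.9998.
root = sin(π/179) = 0.01755  (since 1−cos² = sin²).
Young: ω* = 2/(1+√(1−ρ_J²)) = 2/(1+0.01755) = 2/1.01755 = 1.9655.
ρ(B_{ω*}) = ω*−1 = 0.9655

ρ_SOR = 0.9655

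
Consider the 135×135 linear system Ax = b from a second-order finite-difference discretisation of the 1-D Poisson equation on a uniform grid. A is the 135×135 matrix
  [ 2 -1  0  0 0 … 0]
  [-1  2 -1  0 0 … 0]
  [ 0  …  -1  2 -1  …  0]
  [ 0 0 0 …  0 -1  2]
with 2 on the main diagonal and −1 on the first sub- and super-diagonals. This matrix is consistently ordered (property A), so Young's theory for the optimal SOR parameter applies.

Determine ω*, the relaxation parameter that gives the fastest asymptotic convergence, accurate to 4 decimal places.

spectrum of D⁻¹(L+U) = {cos(kπ/136) : 1≤k≤135}; ρ_J = cos(π/136) = 0.9997.
root = sin(π/136) = 0.02310  (since 1−cos² = sin²).
Young: ω* = 2/(1+√(1−ρ_J²)) = 2/(1+0.02310) = 2/1.02310 = 1.9548.
and ρ(B_{ω*}) = 1.9548 − 1 = 0.9548.

ω* = 1.9548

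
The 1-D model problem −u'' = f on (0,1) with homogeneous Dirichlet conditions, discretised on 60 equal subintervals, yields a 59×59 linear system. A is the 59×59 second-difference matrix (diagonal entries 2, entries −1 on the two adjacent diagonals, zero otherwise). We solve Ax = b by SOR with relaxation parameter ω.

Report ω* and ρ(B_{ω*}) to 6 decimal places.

ω* = 1.900534, ρ_SOR = 0.900534

n=59: λ(B_J) = 1 − λ(A)/2 = cos(kπ/60); k=1 gives ρ_J = 0.998630.
√(1−ρ_J²) simplifies to sin(π/60) = 0.0523360.
[ω*] 2 ÷ (1 + 0.0523360) = 2 ÷ 1.0523360 = 1.900534.
and ρ(B_{ω*}) = 1.900534 − 1 = 0.900534.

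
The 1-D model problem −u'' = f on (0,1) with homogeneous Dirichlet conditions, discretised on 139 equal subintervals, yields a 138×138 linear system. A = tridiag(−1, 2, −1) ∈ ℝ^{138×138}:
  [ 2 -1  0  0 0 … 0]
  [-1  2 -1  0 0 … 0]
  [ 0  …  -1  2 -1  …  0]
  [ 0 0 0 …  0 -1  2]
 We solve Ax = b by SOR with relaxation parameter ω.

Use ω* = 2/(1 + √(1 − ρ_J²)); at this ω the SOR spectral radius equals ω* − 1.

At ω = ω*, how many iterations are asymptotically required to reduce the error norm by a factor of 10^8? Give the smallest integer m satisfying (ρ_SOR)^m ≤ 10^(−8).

½·tridiag(1,0,1) at n=138: λ_k = cos(kπ/139); max |λ| at k=1 ⇒ ρ_J = cos(π/139) ≈ 0.9997446.
√(1−ρ_J²) = |sin(π/139)| = 0.0225995
[ω*] 2 ÷ (1 + 0.0225995) = 2 ÷ 1.0225995 = 1.9557999.
[ρ_SOR] ω* − 1 = 0.9557999.
(0.9557999)^m ≤ 10^{−8}  ⇒  m·ln(0.9557999) ≤ −8·ln10  ⇒  m ≥ 407.477  ⇒  m = 408

m = 408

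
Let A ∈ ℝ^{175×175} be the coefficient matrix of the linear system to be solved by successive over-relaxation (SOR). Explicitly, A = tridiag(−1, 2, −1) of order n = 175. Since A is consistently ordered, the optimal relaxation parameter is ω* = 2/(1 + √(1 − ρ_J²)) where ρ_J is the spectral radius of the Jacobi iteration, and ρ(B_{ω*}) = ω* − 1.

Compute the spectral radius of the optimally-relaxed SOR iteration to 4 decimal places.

ρ_SOR = 0.9649

B_J for the 175×175 system has eigenvalues cos(kπ/176); ρ_J = cos(π/176) = 0.9998.
√(1−ρ_J²) simplifies to sin(π/176) = 0.01785.
So ω* = 2/1.01785 = 1.9649 (Young).
and ρ(B_{ω*}) = 1.9649 − 1 = 0.9649.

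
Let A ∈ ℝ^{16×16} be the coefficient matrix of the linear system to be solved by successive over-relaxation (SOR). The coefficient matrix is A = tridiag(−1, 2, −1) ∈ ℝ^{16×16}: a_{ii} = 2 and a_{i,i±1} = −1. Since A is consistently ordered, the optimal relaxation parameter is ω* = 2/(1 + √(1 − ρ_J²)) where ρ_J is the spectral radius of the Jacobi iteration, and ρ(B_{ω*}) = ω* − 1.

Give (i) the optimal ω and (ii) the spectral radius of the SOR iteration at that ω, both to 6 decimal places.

B_J for the 16×16 system has eigenvalues cos(kπ/17); ρ_J = cos(π/17) = 0.982973.
root = sin(π/17) = 0.1837495  (since 1−cos² = sin²).
[ω*] 2 ÷ (1 + 0.1837495) = 2 ÷ 1.1837495 = 1.689547.
ρ(B_{ω*}) = ω*−1 = 0.689547

ω* = 1.689547, ρ_SOR = 0.689547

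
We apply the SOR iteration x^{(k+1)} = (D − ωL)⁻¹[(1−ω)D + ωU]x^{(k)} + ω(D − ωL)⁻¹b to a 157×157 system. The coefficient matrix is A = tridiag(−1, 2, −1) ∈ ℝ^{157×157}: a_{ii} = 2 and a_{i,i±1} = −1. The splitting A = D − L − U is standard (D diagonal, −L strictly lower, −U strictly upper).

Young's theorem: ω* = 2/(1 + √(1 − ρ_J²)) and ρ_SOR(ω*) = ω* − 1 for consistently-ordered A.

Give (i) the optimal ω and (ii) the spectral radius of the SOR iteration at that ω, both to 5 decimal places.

ω* = 1.96101, ρ_SOR = 0.96101

spectrum of D⁻¹(L+U) = {cos(kπ/158) : 1≤k≤157}; ρ_J = cos(π/158) = 0.99980.
√(1 − cos²(π/158)) = sin(π/158) ≈ 0.019882.
ω* = 2/(1 + 0.019882) = 2/1.019882 = 1.96101.
Hence ρ(B_{ω*}) = 1.96101 − 1 = 0.96101.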